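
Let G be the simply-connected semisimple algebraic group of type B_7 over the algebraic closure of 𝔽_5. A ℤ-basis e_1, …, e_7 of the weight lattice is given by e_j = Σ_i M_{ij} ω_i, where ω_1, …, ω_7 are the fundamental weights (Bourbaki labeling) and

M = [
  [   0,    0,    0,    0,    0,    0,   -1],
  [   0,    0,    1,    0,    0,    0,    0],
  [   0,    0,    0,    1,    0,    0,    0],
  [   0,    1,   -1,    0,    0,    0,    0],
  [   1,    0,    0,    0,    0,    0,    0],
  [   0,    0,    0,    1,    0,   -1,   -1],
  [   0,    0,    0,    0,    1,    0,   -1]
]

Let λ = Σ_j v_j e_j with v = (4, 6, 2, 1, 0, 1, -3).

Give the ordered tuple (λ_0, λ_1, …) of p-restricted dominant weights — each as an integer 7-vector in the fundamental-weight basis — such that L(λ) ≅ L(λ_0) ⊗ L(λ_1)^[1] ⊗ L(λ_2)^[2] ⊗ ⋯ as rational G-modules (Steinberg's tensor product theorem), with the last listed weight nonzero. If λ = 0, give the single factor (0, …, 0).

Converting to the ω-basis (c_i = row i of M dotted with v = (4, 6, 2, 1, 0, 1, -3)):
  c_1 = 0·4 + 0·6 + 0·2 + 0·1 + 0·0 + 0·1 + (-1)·(-3) = 3
  c_2 = 0·4 + 0·6 + 1·2 + 0·1 + 0·0 + 0·1 + (0)·(-3) = 2
  c_3 = 0·4 + 0·6 + 0·2 + 1·1 + 0·0 + 0·1 + (0)·(-3) = 1
  c_4 = 0·4 + 1·6 + (-1)·(2) + 0·1 + 0·0 + 0·1 + (0)·(-3) = 4
  c_5 = 1·4 + 0·6 + 0·2 + 0·1 + 0·0 + 0·1 + (0)·(-3) = 4
  c_6 = 0·4 + 0·6 + 0·2 + 1·1 + 0·0 + (-1)·(1) + (-1)·(-3) = 3
  c_7 = 0·4 + 0·6 + 0·2 + 0·1 + 1·0 + 0·1 + (-1)·(-3) = 3
Base-5 expansion of each c_i:
  c_1 = 3 = 3·5^0
  c_2 = 2 = 2·5^0
  c_3 = 1 = 1·5^0
  c_4 = 4 = 4·5^0
  c_5 = 4 = 4·5^0
  c_6 = 3 = 3·5^0
  c_7 = 3 = 3·5^0
λ_0 = (3, 2, 1, 4, 4, 3, 3)

((3, 2, 1, 4, 4, 3, 3),)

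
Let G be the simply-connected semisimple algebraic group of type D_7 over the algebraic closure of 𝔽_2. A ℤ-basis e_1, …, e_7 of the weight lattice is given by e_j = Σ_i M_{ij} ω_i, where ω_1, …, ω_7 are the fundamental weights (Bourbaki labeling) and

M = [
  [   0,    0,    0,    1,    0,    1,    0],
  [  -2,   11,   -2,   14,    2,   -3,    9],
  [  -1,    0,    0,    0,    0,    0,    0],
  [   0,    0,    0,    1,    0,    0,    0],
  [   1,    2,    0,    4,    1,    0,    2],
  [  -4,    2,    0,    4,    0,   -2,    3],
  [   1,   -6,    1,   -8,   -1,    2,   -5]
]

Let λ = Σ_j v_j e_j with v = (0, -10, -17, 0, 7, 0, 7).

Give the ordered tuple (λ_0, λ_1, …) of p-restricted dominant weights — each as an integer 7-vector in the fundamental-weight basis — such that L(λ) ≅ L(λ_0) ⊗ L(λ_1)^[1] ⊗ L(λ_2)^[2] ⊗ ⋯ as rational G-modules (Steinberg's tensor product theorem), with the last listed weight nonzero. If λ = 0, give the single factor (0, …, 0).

In the fundamental-weight basis, λ has coordinates c = M·v (v = (0, -10, -17, 0, 7, 0, 7)):
  c_1 = 0·0 + (0)·(-10) + (0)·(-17) + 1·0 + 0·7 + 1·0 + 0·7 = 0
  c_2 = (-2)·(0) + (11)·(-10) + (-2)·(-17) + 14·0 + 2·7 + (-3)·(0) + 9·7 = 1
  c_3 = (-1)·(0) + (0)·(-10) + (0)·(-17) + 0·0 + 0·7 + 0·0 + 0·7 = 0
  c_4 = 0·0 + (0)·(-10) + (0)·(-17) + 1·0 + 0·7 + 0·0 + 0·7 = 0
  c_5 = 1·0 + (2)·(-10) + (0)·(-17) + 4·0 + 1·7 + 0·0 + 2·7 = 1
  c_6 = (-4)·(0) + (2)·(-10) + (0)·(-17) + 4·0 + 0·7 + (-2)·(0) + 3·7 = 1
  c_7 = 1·0 + (-6)·(-10) + (1)·(-17) + (-8)·(0) + (-1)·(7) + 2·0 + (-5)·(7) = 1
Expand coordinatewise in base 2:
  c_1 = 0
  c_2 = 1 = 1·2^0
  c_3 = 0
  c_4 = 0
  c_5 = 1 = 1·2^0
  c_6 = 1 = 1·2^0
  c_7 = 1 = 1·2^0
Factor λ_0 = (0, 1, 0, 0, 1, 1, 1)

((0, 1, 0, 0, 1, 1, 1),)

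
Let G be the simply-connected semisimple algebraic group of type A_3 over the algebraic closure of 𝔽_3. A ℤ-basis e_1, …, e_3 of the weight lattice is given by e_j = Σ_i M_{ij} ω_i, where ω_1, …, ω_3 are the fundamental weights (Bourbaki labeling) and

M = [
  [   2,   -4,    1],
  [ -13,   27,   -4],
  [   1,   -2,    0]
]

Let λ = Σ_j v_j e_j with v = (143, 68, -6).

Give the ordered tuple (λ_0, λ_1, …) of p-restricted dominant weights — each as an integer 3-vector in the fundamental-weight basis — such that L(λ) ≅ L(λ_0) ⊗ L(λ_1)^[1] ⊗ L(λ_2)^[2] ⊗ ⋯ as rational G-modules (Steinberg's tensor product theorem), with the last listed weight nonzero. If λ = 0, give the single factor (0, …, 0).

((2, 1, 1), (2, 0, 2))

ω-coordinates c = M·v, v = (143, 68, -6):
  c_1 = (2)·(143) + (-4)·(68) + (1)·(-6) = 8
  c_2 = (-13)·(143) + (27)·(68) + (-4)·(-6) = 1
  c_3 = (1)·(143) + (-2)·(68) + (0)·(-6) = 7
Writing each c_i in base p = 3:
  c_1 = 8 = 2·3^0 + 2·3^1
  c_2 = 1 = 1·3^0
  c_3 = 7 = 1·3^0 + 2·3^1
p-restricted factor λ_0 = (2, 1, 1)
p-restricted factor λ_1 = (2, 0, 2)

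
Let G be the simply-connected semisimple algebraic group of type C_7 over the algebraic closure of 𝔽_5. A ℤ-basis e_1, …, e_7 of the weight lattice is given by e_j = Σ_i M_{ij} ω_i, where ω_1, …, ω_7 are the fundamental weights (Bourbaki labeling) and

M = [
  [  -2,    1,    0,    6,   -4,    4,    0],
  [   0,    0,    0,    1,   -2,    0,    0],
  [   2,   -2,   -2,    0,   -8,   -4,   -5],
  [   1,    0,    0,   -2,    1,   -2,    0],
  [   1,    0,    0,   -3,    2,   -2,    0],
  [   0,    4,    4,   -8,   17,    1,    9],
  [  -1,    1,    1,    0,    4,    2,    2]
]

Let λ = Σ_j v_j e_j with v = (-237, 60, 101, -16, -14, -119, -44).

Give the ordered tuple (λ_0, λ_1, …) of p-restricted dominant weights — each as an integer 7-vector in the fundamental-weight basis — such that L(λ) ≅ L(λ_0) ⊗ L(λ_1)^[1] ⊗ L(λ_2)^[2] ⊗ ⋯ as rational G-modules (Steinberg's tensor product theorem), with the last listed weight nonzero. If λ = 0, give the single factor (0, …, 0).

Converting to the ω-basis (c_i = row i of M dotted with v = (-237, 60, 101, -16, -14, -119, -44)):
  c_1 = (-2)·(-237) + (1)·(60) + (0)·(101) + (6)·(-16) + (-4)·(-14) + (4)·(-119) + (0)·(-44) = 18
  c_2 = (0)·(-237) + (0)·(60) + (0)·(101) + (1)·(-16) + (-2)·(-14) + (0)·(-119) + (0)·(-44) = 12
  c_3 = (2)·(-237) + (-2)·(60) + (-2)·(101) + (0)·(-16) + (-8)·(-14) + (-4)·(-119) + (-5)·(-44) = 12
  c_4 = (1)·(-237) + (0)·(60) + (0)·(101) + (-2)·(-16) + (1)·(-14) + (-2)·(-119) + (0)·(-44) = 19
  c_5 = (1)·(-237) + (0)·(60) + (0)·(101) + (-3)·(-16) + (2)·(-14) + (-2)·(-119) + (0)·(-44) = 21
  c_6 = (0)·(-237) + (4)·(60) + (4)·(101) + (-8)·(-16) + (17)·(-14) + (1)·(-119) + (9)·(-44) = 19
  c_7 = (-1)·(-237) + (1)·(60) + (1)·(101) + (0)·(-16) + (4)·(-14) + (2)·(-119) + (2)·(-44) = 16
p = 5; digits c_i = Σ_j d_{ij}·5^j, 0 ≤ d_{ij} < 5:
  c_1 = 18 = 3·5^0 + 3·5^1
  c_2 = 12 = 2·5^0 + 2·5^1
  c_3 = 12 = 2·5^0 + 2·5^1
  c_4 = 19 = 4·5^0 + 3·5^1
  c_5 = 21 = 1·5^0 + 4·5^1
  c_6 = 19 = 4·5^0 + 3·5^1
  c_7 = 16 = 1·5^0 + 3·5^1
Factor λ_0 = (3, 2, 2, 4, 1, 4, 1)
Factor λ_1 = (3, 2, 2, 3, 4, 3, 3)

((3, 2, 2, 4, 1, 4, 1), (3, 2, 2, 3, 4, 3, 3))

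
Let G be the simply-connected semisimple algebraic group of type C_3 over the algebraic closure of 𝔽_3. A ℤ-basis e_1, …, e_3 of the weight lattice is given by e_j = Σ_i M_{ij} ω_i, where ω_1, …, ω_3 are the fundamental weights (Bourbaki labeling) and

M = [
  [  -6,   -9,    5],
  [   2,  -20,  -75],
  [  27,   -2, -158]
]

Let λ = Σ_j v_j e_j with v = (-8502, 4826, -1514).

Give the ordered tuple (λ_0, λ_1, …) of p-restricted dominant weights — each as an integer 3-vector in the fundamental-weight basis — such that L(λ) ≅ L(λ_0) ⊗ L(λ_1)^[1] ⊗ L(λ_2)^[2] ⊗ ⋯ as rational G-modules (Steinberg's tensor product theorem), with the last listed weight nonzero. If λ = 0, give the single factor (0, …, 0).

((2, 2, 0), (2, 2, 2), (0, 2, 0))

Compute c_i = Σ_j M_{ij} v_j with v = (-8502, 4826, -1514):
  c_1 = (-6)·(-8502) + (-9)·(4826) + (5)·(-1514) = 8
  c_2 = (2)·(-8502) + (-20)·(4826) + (-75)·(-1514) = 26
  c_3 = (27)·(-8502) + (-2)·(4826) + (-158)·(-1514) = 6
Writing each c_i in base p = 3:
  c_1 = 8 = 2·3^0 + 2·3^1
  c_2 = 26 = 2·3^0 + 2·3^1 + 2·3^2
  c_3 = 6 = 0·3^0 + 2·3^1
p-restricted factor λ_0 = (2, 2, 0)
p-restricted factor λ_1 = (2, 2, 2)
p-restricted factor λ_2 = (0, 2, 0)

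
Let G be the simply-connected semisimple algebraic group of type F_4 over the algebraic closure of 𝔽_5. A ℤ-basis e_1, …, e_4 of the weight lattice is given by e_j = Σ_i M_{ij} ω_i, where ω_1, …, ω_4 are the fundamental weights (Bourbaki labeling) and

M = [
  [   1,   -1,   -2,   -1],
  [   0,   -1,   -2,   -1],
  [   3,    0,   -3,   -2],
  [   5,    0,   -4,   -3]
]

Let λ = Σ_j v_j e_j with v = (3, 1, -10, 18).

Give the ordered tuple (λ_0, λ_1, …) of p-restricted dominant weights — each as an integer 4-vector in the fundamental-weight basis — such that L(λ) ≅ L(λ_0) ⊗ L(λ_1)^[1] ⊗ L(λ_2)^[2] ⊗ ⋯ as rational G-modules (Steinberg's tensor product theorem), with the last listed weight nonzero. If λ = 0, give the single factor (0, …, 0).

((4, 1, 3, 1),)

Converting to the ω-basis (c_i = row i of M dotted with v = (3, 1, -10, 18)):
  c_1 = (1)·(3) + (-1)·(1) + (-2)·(-10) + (-1)·(18) = 4
  c_2 = (0)·(3) + (-1)·(1) + (-2)·(-10) + (-1)·(18) = 1
  c_3 = (3)·(3) + (0)·(1) + (-3)·(-10) + (-2)·(18) = 3
  c_4 = (5)·(3) + (0)·(1) + (-4)·(-10) + (-3)·(18) = 1
Expand coordinatewise in base 5:
  c_1 = 4 = 4·5^0
  c_2 = 1 = 1·5^0
  c_3 = 3 = 3·5^0
  c_4 = 1 = 1·5^0
λ_0 = (4, 1, 3, 1)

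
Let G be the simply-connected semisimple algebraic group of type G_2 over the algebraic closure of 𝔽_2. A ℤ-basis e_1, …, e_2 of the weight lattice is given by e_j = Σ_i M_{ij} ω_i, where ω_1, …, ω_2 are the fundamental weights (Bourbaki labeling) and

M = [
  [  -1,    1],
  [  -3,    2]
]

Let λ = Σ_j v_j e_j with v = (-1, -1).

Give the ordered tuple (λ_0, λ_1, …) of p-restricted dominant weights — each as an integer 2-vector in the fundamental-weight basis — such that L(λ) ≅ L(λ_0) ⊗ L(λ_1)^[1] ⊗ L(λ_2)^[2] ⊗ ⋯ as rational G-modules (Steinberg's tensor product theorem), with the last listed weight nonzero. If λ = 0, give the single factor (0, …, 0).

Compute c_i = Σ_j M_{ij} v_j with v = (-1, -1):
  c_1 = (-1)·(-1) + (1)·(-1) = 0
  c_2 = (-3)·(-1) + (2)·(-1) = 1
Base-2 expansion of each c_i:
  c_1 = 0
  c_2 = 1 = 1·2^0
Factor λ_0 = (0, 1)

((0, 1),)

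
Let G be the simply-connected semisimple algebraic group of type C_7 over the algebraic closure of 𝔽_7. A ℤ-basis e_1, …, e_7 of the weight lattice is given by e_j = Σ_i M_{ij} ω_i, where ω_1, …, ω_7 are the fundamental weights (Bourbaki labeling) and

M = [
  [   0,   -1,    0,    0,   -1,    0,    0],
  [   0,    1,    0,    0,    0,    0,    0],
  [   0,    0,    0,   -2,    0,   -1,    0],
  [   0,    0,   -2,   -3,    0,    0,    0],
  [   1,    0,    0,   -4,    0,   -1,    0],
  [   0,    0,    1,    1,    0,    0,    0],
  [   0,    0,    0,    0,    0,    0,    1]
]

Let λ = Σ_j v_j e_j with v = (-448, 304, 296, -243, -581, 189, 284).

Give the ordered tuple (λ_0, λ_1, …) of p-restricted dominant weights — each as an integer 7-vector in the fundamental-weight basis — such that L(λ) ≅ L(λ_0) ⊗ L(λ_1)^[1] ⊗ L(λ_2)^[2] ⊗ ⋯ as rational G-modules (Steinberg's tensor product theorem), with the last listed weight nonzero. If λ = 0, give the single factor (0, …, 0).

Converting to the ω-basis (c_i = row i of M dotted with v = (-448, 304, 296, -243, -581, 189, 284)):
  c_1 = (0)·(-448) + (-1)·(304) + 0·296 + (0)·(-243) + (-1)·(-581) + 0·189 + 0·284 = 277
  c_2 = (0)·(-448) + 1·304 + 0·296 + (0)·(-243) + (0)·(-581) + 0·189 + 0·284 = 304
  c_3 = (0)·(-448) + 0·304 + 0·296 + (-2)·(-243) + (0)·(-581) + (-1)·(189) + 0·284 = 297
  c_4 = (0)·(-448) + 0·304 + (-2)·(296) + (-3)·(-243) + (0)·(-581) + 0·189 + 0·284 = 137
  c_5 = (1)·(-448) + 0·304 + 0·296 + (-4)·(-243) + (0)·(-581) + (-1)·(189) + 0·284 = 335
  c_6 = (0)·(-448) + 0·304 + 1·296 + (1)·(-243) + (0)·(-581) + 0·189 + 0·284 = 53
  c_7 = (0)·(-448) + 0·304 + 0·296 + (0)·(-243) + (0)·(-581) + 0·189 + 1·284 = 284
Expand coordinatewise in base 7:
  c_1 = 277 = 4·7^0 + 4·7^1 + 5·7^2
  c_2 = 304 = 3·7^0 + 1·7^1 + 6·7^2
  c_3 = 297 = 3·7^0 + 0·7^1 + 6·7^2
  c_4 = 137 = 4·7^0 + 5·7^1 + 2·7^2
  c_5 = 335 = 6·7^0 + 5·7^1 + 6·7^2
  c_6 = 53 = 4·7^0 + 0·7^1 + 1·7^2
  c_7 = 284 = 4·7^0 + 5·7^1 + 5·7^2
p-restricted factor λ_0 = (4, 3, 3, 4, 6, 4, 4)
p-restricted factor λ_1 = (4, 1, 0, 5, 5, 0, 5)
p-restricted factor λ_2 = (5, 6, 6, 2, 6, 1, 5)

((4, 3, 3, 4, 6, 4, 4), (4, 1, 0, 5, 5, 0, 5), (5, 6, 6, 2, 6, 1, 5))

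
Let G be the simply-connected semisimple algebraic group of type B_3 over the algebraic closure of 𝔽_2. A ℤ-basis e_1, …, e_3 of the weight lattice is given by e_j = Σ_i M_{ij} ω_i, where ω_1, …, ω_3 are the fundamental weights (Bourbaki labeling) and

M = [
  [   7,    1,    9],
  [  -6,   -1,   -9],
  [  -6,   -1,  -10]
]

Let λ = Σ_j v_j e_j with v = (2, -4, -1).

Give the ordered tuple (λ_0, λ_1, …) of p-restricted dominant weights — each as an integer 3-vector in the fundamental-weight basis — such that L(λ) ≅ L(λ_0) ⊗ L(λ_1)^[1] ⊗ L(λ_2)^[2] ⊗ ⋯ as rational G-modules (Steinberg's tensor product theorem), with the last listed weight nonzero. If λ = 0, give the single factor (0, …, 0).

((1, 1, 0), (0, 0, 1))

ω-coordinates c = M·v, v = (2, -4, -1):
  c_1 = 7*2 + 1*-4 + 9*-1 = 1
  c_2 = -6*2 + -1*-4 + -9*-1 = 1
  c_3 = -6*2 + -1*-4 + -10*-1 = 2
Writing each c_i in base p = 2:
  c_1 = 1 = 1·2^0
  c_2 = 1 = 1·2^0
  c_3 = 2 = 0·2^0 + 1·2^1
λ_0 = (1, 1, 0)
λ_1 = (0, 0, 1)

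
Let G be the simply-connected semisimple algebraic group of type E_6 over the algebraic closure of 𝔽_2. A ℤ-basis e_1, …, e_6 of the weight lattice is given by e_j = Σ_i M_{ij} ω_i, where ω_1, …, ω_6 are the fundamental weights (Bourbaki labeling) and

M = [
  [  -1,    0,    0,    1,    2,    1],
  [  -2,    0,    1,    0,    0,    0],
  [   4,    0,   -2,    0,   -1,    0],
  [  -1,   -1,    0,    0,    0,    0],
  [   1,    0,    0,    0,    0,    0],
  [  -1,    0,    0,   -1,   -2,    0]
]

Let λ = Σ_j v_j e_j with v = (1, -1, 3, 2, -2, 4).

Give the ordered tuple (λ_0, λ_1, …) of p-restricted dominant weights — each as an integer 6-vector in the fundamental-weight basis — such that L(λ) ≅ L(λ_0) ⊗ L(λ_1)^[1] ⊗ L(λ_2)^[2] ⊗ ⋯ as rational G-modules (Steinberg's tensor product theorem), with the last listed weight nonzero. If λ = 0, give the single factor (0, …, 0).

Change of basis e → ω: c = M·v where v = (1, -1, 3, 2, -2, 4):
  c_1 = -1*1 + 0*-1 + 0*3 + 1*2 + 2*-2 + 1*4 = 1
  c_2 = -2*1 + 0*-1 + 1*3 + 0*2 + 0*-2 + 0*4 = 1
  c_3 = 4*1 + 0*-1 + -2*3 + 0*2 + -1*-2 + 0*4 = 0
  c_4 = -1*1 + -1*-1 + 0*3 + 0*2 + 0*-2 + 0*4 = 0
  c_5 = 1*1 + 0*-1 + 0*3 + 0*2 + 0*-2 + 0*4 = 1
  c_6 = -1*1 + 0*-1 + 0*3 + -1*2 + -2*-2 + 0*4 = 1
p = 2; digits c_i = Σ_j d_{ij}·2^j, 0 ≤ d_{ij} < 2:
  c_1 = 1 = 1·2^0
  c_2 = 1 = 1·2^0
  c_3 = 0
  c_4 = 0
  c_5 = 1 = 1·2^0
  c_6 = 1 = 1·2^0
λ_0 = (1, 1, 0, 0, 1, 1)

((1, 1, 0, 0, 1, 1),)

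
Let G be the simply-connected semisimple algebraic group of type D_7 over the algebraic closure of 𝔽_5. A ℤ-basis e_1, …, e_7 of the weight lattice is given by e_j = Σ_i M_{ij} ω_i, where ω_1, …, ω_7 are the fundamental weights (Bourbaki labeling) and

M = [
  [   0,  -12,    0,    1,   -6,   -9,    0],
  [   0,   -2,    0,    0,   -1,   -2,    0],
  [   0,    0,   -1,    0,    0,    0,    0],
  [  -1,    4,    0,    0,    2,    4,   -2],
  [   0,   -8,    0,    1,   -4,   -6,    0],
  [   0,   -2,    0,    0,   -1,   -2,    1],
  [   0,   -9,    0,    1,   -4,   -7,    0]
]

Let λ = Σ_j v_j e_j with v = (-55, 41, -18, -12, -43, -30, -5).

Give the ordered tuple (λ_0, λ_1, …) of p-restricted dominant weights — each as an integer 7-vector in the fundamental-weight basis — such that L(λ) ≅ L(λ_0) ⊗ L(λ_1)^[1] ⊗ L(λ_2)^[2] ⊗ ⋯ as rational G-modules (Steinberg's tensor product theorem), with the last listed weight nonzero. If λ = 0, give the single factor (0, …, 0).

((4, 1, 3, 3, 2, 1, 1), (4, 4, 3, 4, 2, 3, 0))

Converting to the ω-basis (c_i = row i of M dotted with v = (-55, 41, -18, -12, -43, -30, -5)):
  c_1 = (0)·(-55) + (-12)·(41) + (0)·(-18) + (1)·(-12) + (-6)·(-43) + (-9)·(-30) + (0)·(-5) = 24
  c_2 = (0)·(-55) + (-2)·(41) + (0)·(-18) + (0)·(-12) + (-1)·(-43) + (-2)·(-30) + (0)·(-5) = 21
  c_3 = (0)·(-55) + 0·41 + (-1)·(-18) + (0)·(-12) + (0)·(-43) + (0)·(-30) + (0)·(-5) = 18
  c_4 = (-1)·(-55) + 4·41 + (0)·(-18) + (0)·(-12) + (2)·(-43) + (4)·(-30) + (-2)·(-5) = 23
  c_5 = (0)·(-55) + (-8)·(41) + (0)·(-18) + (1)·(-12) + (-4)·(-43) + (-6)·(-30) + (0)·(-5) = 12
  c_6 = (0)·(-55) + (-2)·(41) + (0)·(-18) + (0)·(-12) + (-1)·(-43) + (-2)·(-30) + (1)·(-5) = 16
  c_7 = (0)·(-55) + (-9)·(41) + (0)·(-18) + (1)·(-12) + (-4)·(-43) + (-7)·(-30) + (0)·(-5) = 1
Expand coordinatewise in base 5:
  c_1 = 24 = 4·5^0 + 4·5^1
  c_2 = 21 = 1·5^0 + 4·5^1
  c_3 = 18 = 3·5^0 + 3·5^1
  c_4 = 23 = 3·5^0 + 4·5^1
  c_5 = 12 = 2·5^0 + 2·5^1
  c_6 = 16 = 1·5^0 + 3·5^1
  c_7 = 1 = 1·5^0
p-restricted factor λ_0 = (4, 1, 3, 3, 2, 1, 1)
p-restricted factor λ_1 = (4, 4, 3, 4, 2, 3, 0)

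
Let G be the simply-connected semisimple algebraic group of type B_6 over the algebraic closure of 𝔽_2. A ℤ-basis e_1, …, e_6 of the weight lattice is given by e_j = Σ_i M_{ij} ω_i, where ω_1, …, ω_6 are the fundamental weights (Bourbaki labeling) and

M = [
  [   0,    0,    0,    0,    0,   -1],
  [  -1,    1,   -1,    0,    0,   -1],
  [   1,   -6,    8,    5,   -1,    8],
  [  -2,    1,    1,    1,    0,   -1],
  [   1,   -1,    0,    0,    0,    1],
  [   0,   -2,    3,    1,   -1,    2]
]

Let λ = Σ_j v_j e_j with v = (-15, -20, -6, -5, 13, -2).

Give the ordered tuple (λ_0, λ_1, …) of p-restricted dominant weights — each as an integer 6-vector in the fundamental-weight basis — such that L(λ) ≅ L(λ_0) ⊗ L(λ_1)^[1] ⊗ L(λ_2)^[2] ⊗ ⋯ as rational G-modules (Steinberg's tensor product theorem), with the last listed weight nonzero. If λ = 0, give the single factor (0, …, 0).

((0, 1, 1, 1, 1, 0), (1, 1, 1, 0, 1, 0))

Converting to the ω-basis (c_i = row i of M dotted with v = (-15, -20, -6, -5, 13, -2)):
  c_1 = (0)·(-15) + (0)·(-20) + (0)·(-6) + (0)·(-5) + (0)·(13) + (-1)·(-2) = 2
  c_2 = (-1)·(-15) + (1)·(-20) + (-1)·(-6) + (0)·(-5) + (0)·(13) + (-1)·(-2) = 3
  c_3 = (1)·(-15) + (-6)·(-20) + (8)·(-6) + (5)·(-5) + (-1)·(13) + (8)·(-2) = 3
  c_4 = (-2)·(-15) + (1)·(-20) + (1)·(-6) + (1)·(-5) + (0)·(13) + (-1)·(-2) = 1
  c_5 = (1)·(-15) + (-1)·(-20) + (0)·(-6) + (0)·(-5) + (0)·(13) + (1)·(-2) = 3
  c_6 = (0)·(-15) + (-2)·(-20) + (3)·(-6) + (1)·(-5) + (-1)·(13) + (2)·(-2) = 0
Expand coordinatewise in base 2:
  c_1 = 2 = 0·2^0 + 1·2^1
  c_2 = 3 = 1·2^0 + 1·2^1
  c_3 = 3 = 1·2^0 + 1·2^1
  c_4 = 1 = 1·2^0
  c_5 = 3 = 1·2^0 + 1·2^1
  c_6 = 0
p-restricted factor λ_0 = (0, 1, 1, 1, 1, 0)
p-restricted factor λ_1 = (1, 1, 1, 0, 1, 0)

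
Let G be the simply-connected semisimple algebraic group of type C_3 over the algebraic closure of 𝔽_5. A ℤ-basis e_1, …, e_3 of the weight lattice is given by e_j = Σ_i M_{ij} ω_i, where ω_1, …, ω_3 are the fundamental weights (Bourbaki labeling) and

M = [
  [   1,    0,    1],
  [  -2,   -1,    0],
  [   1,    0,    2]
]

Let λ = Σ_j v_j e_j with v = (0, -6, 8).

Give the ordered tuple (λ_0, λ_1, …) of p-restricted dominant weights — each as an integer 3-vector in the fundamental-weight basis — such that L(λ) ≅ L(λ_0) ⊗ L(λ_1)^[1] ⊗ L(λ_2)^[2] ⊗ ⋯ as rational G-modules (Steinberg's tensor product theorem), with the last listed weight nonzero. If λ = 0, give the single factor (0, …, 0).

Converting to the ω-basis (c_i = row i of M dotted with v = (0, -6, 8)):
  c_1 = 1*0 + 0*-6 + 1*8 = 8
  c_2 = -2*0 + -1*-6 + 0*8 = 6
  c_3 = 1*0 + 0*-6 + 2*8 = 16
p = 5; digits c_i = Σ_j d_{ij}·5^j, 0 ≤ d_{ij} < 5:
  c_1 = 8 = 3·5^0 + 1·5^1
  c_2 = 6 = 1·5^0 + 1·5^1
  c_3 = 16 = 1·5^0 + 3·5^1
p-restricted factor λ_0 = (3, 1, 1)
p-restricted factor λ_1 = (1, 1, 3)

((3, 1, 1), (1, 1, 3))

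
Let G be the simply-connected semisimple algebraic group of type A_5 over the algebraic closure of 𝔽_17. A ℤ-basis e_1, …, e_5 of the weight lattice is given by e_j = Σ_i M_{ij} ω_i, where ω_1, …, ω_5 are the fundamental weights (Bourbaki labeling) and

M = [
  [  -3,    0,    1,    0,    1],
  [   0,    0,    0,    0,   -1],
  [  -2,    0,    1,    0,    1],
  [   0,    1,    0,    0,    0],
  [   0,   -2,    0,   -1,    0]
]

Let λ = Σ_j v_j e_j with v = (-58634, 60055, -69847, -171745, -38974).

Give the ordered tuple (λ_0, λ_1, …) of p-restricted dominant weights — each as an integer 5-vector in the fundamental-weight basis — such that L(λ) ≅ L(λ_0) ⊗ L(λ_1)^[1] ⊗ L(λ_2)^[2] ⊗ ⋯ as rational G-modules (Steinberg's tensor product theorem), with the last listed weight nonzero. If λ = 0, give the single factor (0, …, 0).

Compute c_i = Σ_j M_{ij} v_j with v = (-58634, 60055, -69847, -171745, -38974):
  c_1 = (-3)·(-58634) + (0)·(60055) + (1)·(-69847) + (0)·(-171745) + (1)·(-38974) = 67081
  c_2 = (0)·(-58634) + (0)·(60055) + (0)·(-69847) + (0)·(-171745) + (-1)·(-38974) = 38974
  c_3 = (-2)·(-58634) + (0)·(60055) + (1)·(-69847) + (0)·(-171745) + (1)·(-38974) = 8447
  c_4 = (0)·(-58634) + (1)·(60055) + (0)·(-69847) + (0)·(-171745) + (0)·(-38974) = 60055
  c_5 = (0)·(-58634) + (-2)·(60055) + (0)·(-69847) + (-1)·(-171745) + (0)·(-38974) = 51635
Expand coordinatewise in base 17:
  c_1 = 67081 = 16·17^0 + 1·17^1 + 11·17^2 + 13·17^3
  c_2 = 38974 = 10·17^0 + 14·17^1 + 15·17^2 + 7·17^3
  c_3 = 8447 = 15·17^0 + 3·17^1 + 12·17^2 + 1·17^3
  c_4 = 60055 = 11·17^0 + 13·17^1 + 3·17^2 + 12·17^3
  c_5 = 51635 = 6·17^0 + 11·17^1 + 8·17^2 + 10·17^3
Factor λ_0 = (16, 10, 15, 11, 6)
Factor λ_1 = (1, 14, 3, 13, 11)
Factor λ_2 = (11, 15, 12, 3, 8)
Factor λ_3 = (13, 7, 1, 12, 10)

((16, 10, 15, 11, 6), (1, 14, 3, 13, 11), (11, 15, 12, 3, 8), (13, 7, 1, 12, 10))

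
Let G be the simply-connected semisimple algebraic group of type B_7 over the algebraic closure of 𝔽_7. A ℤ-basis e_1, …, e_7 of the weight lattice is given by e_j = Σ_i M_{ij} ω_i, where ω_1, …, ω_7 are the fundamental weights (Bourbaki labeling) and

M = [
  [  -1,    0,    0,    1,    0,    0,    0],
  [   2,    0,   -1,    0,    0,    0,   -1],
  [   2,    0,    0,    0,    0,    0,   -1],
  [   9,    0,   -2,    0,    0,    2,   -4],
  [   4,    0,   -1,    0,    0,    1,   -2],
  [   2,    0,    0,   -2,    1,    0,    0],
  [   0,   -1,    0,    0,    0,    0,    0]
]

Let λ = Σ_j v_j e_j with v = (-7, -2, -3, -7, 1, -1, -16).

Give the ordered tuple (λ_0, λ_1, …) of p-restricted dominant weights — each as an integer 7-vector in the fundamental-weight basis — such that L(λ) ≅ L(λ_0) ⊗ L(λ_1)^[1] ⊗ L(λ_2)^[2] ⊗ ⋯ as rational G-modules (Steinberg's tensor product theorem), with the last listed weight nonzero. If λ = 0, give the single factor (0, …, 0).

Converting to the ω-basis (c_i = row i of M dotted with v = (-7, -2, -3, -7, 1, -1, -16)):
  c_1 = (-1)·(-7) + (0)·(-2) + (0)·(-3) + (1)·(-7) + (0)·(1) + (0)·(-1) + (0)·(-16) = 0
  c_2 = (2)·(-7) + (0)·(-2) + (-1)·(-3) + (0)·(-7) + (0)·(1) + (0)·(-1) + (-1)·(-16) = 5
  c_3 = (2)·(-7) + (0)·(-2) + (0)·(-3) + (0)·(-7) + (0)·(1) + (0)·(-1) + (-1)·(-16) = 2
  c_4 = (9)·(-7) + (0)·(-2) + (-2)·(-3) + (0)·(-7) + (0)·(1) + (2)·(-1) + (-4)·(-16) = 5
  c_5 = (4)·(-7) + (0)·(-2) + (-1)·(-3) + (0)·(-7) + (0)·(1) + (1)·(-1) + (-2)·(-16) = 6
  c_6 = (2)·(-7) + (0)·(-2) + (0)·(-3) + (-2)·(-7) + (1)·(1) + (0)·(-1) + (0)·(-16) = 1
  c_7 = (0)·(-7) + (-1)·(-2) + (0)·(-3) + (0)·(-7) + (0)·(1) + (0)·(-1) + (0)·(-16) = 2
Writing each c_i in base p = 7:
  c_1 = 0
  c_2 = 5 = 5·7^0
  c_3 = 2 = 2·7^0
  c_4 = 5 = 5·7^0
  c_5 = 6 = 6·7^0
  c_6 = 1 = 1·7^0
  c_7 = 2 = 2·7^0
p-restricted factor λ_0 = (0, 5, 2, 5, 6, 1, 2)

((0, 5, 2, 5, 6, 1, 2),)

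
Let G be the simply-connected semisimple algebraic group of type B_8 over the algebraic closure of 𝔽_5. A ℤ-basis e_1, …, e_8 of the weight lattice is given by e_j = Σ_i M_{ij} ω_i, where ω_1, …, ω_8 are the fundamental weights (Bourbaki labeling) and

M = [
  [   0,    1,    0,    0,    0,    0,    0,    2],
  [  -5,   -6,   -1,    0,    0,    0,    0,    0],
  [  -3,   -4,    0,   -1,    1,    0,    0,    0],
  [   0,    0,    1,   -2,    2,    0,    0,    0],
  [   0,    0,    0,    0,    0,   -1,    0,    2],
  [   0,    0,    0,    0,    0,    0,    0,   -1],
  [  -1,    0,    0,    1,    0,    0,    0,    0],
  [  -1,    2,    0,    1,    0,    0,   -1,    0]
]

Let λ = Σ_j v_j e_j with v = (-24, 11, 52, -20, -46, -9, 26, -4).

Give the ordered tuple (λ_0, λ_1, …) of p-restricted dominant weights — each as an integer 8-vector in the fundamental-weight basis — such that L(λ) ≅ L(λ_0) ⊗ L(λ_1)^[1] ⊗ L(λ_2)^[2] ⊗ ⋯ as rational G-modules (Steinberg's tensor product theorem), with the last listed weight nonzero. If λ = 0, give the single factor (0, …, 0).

In the fundamental-weight basis, λ has coordinates c = M·v (v = (-24, 11, 52, -20, -46, -9, 26, -4)):
  c_1 = (0)·(-24) + 1·11 + 0·52 + (0)·(-20) + (0)·(-46) + (0)·(-9) + 0·26 + (2)·(-4) = 3
  c_2 = (-5)·(-24) + (-6)·(11) + (-1)·(52) + (0)·(-20) + (0)·(-46) + (0)·(-9) + 0·26 + (0)·(-4) = 2
  c_3 = (-3)·(-24) + (-4)·(11) + 0·52 + (-1)·(-20) + (1)·(-46) + (0)·(-9) + 0·26 + (0)·(-4) = 2
  c_4 = (0)·(-24) + 0·11 + 1·52 + (-2)·(-20) + (2)·(-46) + (0)·(-9) + 0·26 + (0)·(-4) = 0
  c_5 = (0)·(-24) + 0·11 + 0·52 + (0)·(-20) + (0)·(-46) + (-1)·(-9) + 0·26 + (2)·(-4) = 1
  c_6 = (0)·(-24) + 0·11 + 0·52 + (0)·(-20) + (0)·(-46) + (0)·(-9) + 0·26 + (-1)·(-4) = 4
  c_7 = (-1)·(-24) + 0·11 + 0·52 + (1)·(-20) + (0)·(-46) + (0)·(-9) + 0·26 + (0)·(-4) = 4
  c_8 = (-1)·(-24) + 2·11 + 0·52 + (1)·(-20) + (0)·(-46) + (0)·(-9) + (-1)·(26) + (0)·(-4) = 0
Base-5 expansion of each c_i:
  c_1 = 3 = 3·5^0
  c_2 = 2 = 2·5^0
  c_3 = 2 = 2·5^0
  c_4 = 0
  c_5 = 1 = 1·5^0
  c_6 = 4 = 4·5^0
  c_7 = 4 = 4·5^0
  c_8 = 0
Factor λ_0 = (3, 2, 2, 0, 1, 4, 4, 0)

((3, 2, 2, 0, 1, 4, 4, 0),)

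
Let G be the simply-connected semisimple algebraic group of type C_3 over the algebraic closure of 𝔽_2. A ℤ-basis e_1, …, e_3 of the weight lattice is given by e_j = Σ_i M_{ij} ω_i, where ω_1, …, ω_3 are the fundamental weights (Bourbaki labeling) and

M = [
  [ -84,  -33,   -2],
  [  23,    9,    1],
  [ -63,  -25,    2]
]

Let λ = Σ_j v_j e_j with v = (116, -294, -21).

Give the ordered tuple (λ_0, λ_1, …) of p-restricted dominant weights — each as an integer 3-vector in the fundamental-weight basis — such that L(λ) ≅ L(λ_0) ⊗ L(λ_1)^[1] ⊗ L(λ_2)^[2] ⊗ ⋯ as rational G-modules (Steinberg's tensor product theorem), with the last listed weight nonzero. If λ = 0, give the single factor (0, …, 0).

((0, 1, 0),)

Converting to the ω-basis (c_i = row i of M dotted with v = (116, -294, -21)):
  c_1 = (-84)·(116) + (-33)·(-294) + (-2)·(-21) = 0
  c_2 = (23)·(116) + (9)·(-294) + (1)·(-21) = 1
  c_3 = (-63)·(116) + (-25)·(-294) + (2)·(-21) = 0
p = 2; digits c_i = Σ_j d_{ij}·2^j, 0 ≤ d_{ij} < 2:
  c_1 = 0
  c_2 = 1 = 1·2^0
  c_3 = 0
λ_0 = (0, 1, 0)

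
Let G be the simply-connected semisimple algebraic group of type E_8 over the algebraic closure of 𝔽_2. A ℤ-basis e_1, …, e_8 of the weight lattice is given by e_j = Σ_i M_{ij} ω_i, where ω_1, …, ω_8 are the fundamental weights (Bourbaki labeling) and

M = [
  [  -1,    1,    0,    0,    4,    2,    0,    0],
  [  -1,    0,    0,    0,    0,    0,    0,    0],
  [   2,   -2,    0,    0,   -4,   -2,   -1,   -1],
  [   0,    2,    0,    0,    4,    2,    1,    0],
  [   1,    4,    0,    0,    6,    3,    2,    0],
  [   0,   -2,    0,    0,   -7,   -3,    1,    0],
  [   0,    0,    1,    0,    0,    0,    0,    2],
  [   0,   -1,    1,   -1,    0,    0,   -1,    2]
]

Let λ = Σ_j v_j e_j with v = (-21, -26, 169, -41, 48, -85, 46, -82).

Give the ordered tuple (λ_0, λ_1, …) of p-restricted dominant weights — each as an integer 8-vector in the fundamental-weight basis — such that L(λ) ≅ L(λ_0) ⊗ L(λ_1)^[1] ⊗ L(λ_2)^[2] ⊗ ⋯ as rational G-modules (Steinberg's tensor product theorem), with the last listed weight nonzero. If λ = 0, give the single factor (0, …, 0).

((1, 1, 0, 0, 0, 1, 1, 0), (0, 0, 0, 0, 0, 0, 0, 1), (0, 1, 0, 0, 0, 0, 1, 0), (0, 0, 1, 0, 0, 0, 0, 1), (1, 1, 1, 1, 0, 1, 0, 1))

Compute c_i = Σ_j M_{ij} v_j with v = (-21, -26, 169, -41, 48, -85, 46, -82):
  c_1 = (-1)·(-21) + (1)·(-26) + 0·169 + (0)·(-41) + 4·48 + (2)·(-85) + 0·46 + (0)·(-82) = 17
  c_2 = (-1)·(-21) + (0)·(-26) + 0·169 + (0)·(-41) + 0·48 + (0)·(-85) + 0·46 + (0)·(-82) = 21
  c_3 = (2)·(-21) + (-2)·(-26) + 0·169 + (0)·(-41) + (-4)·(48) + (-2)·(-85) + (-1)·(46) + (-1)·(-82) = 24
  c_4 = (0)·(-21) + (2)·(-26) + 0·169 + (0)·(-41) + 4·48 + (2)·(-85) + 1·46 + (0)·(-82) = 16
  c_5 = (1)·(-21) + (4)·(-26) + 0·169 + (0)·(-41) + 6·48 + (3)·(-85) + 2·46 + (0)·(-82) = 0
  c_6 = (0)·(-21) + (-2)·(-26) + 0·169 + (0)·(-41) + (-7)·(48) + (-3)·(-85) + 1·46 + (0)·(-82) = 17
  c_7 = (0)·(-21) + (0)·(-26) + 1·169 + (0)·(-41) + 0·48 + (0)·(-85) + 0·46 + (2)·(-82) = 5
  c_8 = (0)·(-21) + (-1)·(-26) + 1·169 + (-1)·(-41) + 0·48 + (0)·(-85) + (-1)·(46) + (2)·(-82) = 26
p = 2; digits c_i = Σ_j d_{ij}·2^j, 0 ≤ d_{ij} < 2:
  c_1 = 17 = 1·2^0 + 0·2^1 + 0·2^2 + 0·2^3 + 1·2^4
  c_2 = 21 = 1·2^0 + 0·2^1 + 1·2^2 + 0·2^3 + 1·2^4
  c_3 = 24 = 0·2^0 + 0·2^1 + 0·2^2 + 1·2^3 + 1·2^4
  c_4 = 16 = 0·2^0 + 0·2^1 + 0·2^2 + 0·2^3 + 1·2^4
  c_5 = 0
  c_6 = 17 = 1·2^0 + 0·2^1 + 0·2^2 + 0·2^3 + 1·2^4
  c_7 = 5 = 1·2^0 + 0·2^1 + 1·2^2
  c_8 = 26 = 0·2^0 + 1·2^1 + 0·2^2 + 1·2^3 + 1·2^4
Factor λ_0 = (1, 1, 0, 0, 0, 1, 1, 0)
Factor λ_1 = (0, 0, 0, 0, 0, 0, 0, 1)
Factor λ_2 = (0, 1, 0, 0, 0, 0, 1, 0)
Factor λ_3 = (0, 0, 1, 0, 0, 0, 0, 1)
Factor λ_4 = (1, 1, 1, 1, 0, 1, 0, 1)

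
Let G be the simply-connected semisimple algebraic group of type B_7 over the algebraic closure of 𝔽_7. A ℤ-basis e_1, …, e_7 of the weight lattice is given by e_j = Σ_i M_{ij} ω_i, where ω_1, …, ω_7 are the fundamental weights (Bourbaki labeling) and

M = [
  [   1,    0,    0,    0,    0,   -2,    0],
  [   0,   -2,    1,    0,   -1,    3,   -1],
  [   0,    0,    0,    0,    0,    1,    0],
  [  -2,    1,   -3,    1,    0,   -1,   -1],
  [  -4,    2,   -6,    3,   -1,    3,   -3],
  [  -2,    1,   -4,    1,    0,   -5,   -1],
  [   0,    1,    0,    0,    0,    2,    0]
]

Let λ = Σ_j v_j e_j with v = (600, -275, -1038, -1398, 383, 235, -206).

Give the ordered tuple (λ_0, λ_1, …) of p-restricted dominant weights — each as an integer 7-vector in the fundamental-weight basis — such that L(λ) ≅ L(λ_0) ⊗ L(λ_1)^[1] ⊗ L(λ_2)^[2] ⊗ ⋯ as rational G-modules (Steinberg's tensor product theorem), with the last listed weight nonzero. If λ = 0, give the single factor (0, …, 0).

In the fundamental-weight basis, λ has coordinates c = M·v (v = (600, -275, -1038, -1398, 383, 235, -206)):
  c_1 = 1*600 + 0*-275 + 0*-1038 + 0*-1398 + 0*383 + -2*235 + 0*-206 = 130
  c_2 = 0*600 + -2*-275 + 1*-1038 + 0*-1398 + -1*383 + 3*235 + -1*-206 = 40
  c_3 = 0*600 + 0*-275 + 0*-1038 + 0*-1398 + 0*383 + 1*235 + 0*-206 = 235
  c_4 = -2*600 + 1*-275 + -3*-1038 + 1*-1398 + 0*383 + -1*235 + -1*-206 = 212
  c_5 = -4*600 + 2*-275 + -6*-1038 + 3*-1398 + -1*383 + 3*235 + -3*-206 = 24
  c_6 = -2*600 + 1*-275 + -4*-1038 + 1*-1398 + 0*383 + -5*235 + -1*-206 = 310
  c_7 = 0*600 + 1*-275 + 0*-1038 + 0*-1398 + 0*383 + 2*235 + 0*-206 = 195
p = 7; digits c_i = Σ_j d_{ij}·7^j, 0 ≤ d_{ij} < 7:
  c_1 = 130 = 4·7^0 + 4·7^1 + 2·7^2
  c_2 = 40 = 5·7^0 + 5·7^1
  c_3 = 235 = 4·7^0 + 5·7^1 + 4·7^2
  c_4 = 212 = 2·7^0 + 2·7^1 + 4·7^2
  c_5 = 24 = 3·7^0 + 3·7^1
  c_6 = 310 = 2·7^0 + 2·7^1 + 6·7^2
  c_7 = 195 = 6·7^0 + 6·7^1 + 3·7^2
Factor λ_0 = (4, 5, 4, 2, 3, 2, 6)
Factor λ_1 = (4, 5, 5, 2, 3, 2, 6)
Factor λ_2 = (2, 0, 4, 4, 0, 6, 3)

((4, 5, 4, 2, 3, 2, 6), (4, 5, 5, 2, 3, 2, 6), (2, 0, 4, 4, 0, 6, 3))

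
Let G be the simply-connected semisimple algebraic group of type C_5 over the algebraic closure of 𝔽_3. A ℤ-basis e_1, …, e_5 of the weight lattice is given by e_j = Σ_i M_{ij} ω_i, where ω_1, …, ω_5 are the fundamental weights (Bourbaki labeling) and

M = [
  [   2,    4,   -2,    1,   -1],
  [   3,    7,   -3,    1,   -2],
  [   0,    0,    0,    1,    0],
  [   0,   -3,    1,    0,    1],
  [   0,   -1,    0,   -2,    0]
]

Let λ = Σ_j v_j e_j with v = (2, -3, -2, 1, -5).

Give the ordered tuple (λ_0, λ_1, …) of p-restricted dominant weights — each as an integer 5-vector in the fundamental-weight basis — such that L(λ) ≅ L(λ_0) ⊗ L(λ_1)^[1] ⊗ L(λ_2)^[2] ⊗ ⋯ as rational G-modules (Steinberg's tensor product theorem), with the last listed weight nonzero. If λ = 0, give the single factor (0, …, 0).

Change of basis e → ω: c = M·v where v = (2, -3, -2, 1, -5):
  c_1 = (2)·(2) + (4)·(-3) + (-2)·(-2) + (1)·(1) + (-1)·(-5) = 2
  c_2 = (3)·(2) + (7)·(-3) + (-3)·(-2) + (1)·(1) + (-2)·(-5) = 2
  c_3 = (0)·(2) + (0)·(-3) + (0)·(-2) + (1)·(1) + (0)·(-5) = 1
  c_4 = (0)·(2) + (-3)·(-3) + (1)·(-2) + (0)·(1) + (1)·(-5) = 2
  c_5 = (0)·(2) + (-1)·(-3) + (0)·(-2) + (-2)·(1) + (0)·(-5) = 1
Base-3 expansion of each c_i:
  c_1 = 2 = 2·3^0
  c_2 = 2 = 2·3^0
  c_3 = 1 = 1·3^0
  c_4 = 2 = 2·3^0
  c_5 = 1 = 1·3^0
p-restricted factor λ_0 = (2, 2, 1, 2, 1)

((2, 2, 1, 2, 1),)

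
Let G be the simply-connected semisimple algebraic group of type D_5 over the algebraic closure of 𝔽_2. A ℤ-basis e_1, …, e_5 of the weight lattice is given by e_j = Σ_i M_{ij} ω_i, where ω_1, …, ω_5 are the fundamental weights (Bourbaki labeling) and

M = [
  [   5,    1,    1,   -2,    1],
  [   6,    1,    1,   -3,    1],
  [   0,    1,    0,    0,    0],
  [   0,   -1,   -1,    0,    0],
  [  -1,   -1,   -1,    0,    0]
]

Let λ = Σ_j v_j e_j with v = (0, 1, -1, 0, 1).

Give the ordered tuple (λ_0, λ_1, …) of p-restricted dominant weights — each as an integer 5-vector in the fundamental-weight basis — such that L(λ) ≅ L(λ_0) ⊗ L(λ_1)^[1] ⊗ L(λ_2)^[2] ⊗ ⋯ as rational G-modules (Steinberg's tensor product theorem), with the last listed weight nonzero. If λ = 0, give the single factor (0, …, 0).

((1, 1, 1, 0, 0),)

Change of basis e → ω: c = M·v where v = (0, 1, -1, 0, 1):
  c_1 = 5·0 + 1·1 + (1)·(-1) + (-2)·(0) + 1·1 = 1
  c_2 = 6·0 + 1·1 + (1)·(-1) + (-3)·(0) + 1·1 = 1
  c_3 = 0·0 + 1·1 + (0)·(-1) + 0·0 + 0·1 = 1
  c_4 = 0·0 + (-1)·(1) + (-1)·(-1) + 0·0 + 0·1 = 0
  c_5 = (-1)·(0) + (-1)·(1) + (-1)·(-1) + 0·0 + 0·1 = 0
p = 2; digits c_i = Σ_j d_{ij}·2^j, 0 ≤ d_{ij} < 2:
  c_1 = 1 = 1·2^0
  c_2 = 1 = 1·2^0
  c_3 = 1 = 1·2^0
  c_4 = 0
  c_5 = 0
Factor λ_0 = (1, 1, 1, 0, 0)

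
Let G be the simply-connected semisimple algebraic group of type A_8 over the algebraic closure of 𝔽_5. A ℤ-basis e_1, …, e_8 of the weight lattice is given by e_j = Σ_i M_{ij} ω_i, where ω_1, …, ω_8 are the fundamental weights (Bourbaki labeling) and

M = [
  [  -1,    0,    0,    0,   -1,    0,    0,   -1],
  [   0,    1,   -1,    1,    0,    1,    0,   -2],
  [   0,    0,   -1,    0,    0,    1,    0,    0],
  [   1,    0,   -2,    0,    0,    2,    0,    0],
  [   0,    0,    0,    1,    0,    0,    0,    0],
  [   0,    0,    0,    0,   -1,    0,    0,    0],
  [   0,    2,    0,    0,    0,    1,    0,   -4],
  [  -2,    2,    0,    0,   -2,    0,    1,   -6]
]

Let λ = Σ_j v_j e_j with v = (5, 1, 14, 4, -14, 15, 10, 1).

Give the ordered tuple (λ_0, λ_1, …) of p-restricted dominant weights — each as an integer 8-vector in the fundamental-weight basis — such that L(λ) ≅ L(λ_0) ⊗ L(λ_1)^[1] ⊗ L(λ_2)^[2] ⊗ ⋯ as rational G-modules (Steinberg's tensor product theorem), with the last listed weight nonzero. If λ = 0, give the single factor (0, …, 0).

Compute c_i = Σ_j M_{ij} v_j with v = (5, 1, 14, 4, -14, 15, 10, 1):
  c_1 = -1*5 + 0*1 + 0*14 + 0*4 + -1*-14 + 0*15 + 0*10 + -1*1 = 8
  c_2 = 0*5 + 1*1 + -1*14 + 1*4 + 0*-14 + 1*15 + 0*10 + -2*1 = 4
  c_3 = 0*5 + 0*1 + -1*14 + 0*4 + 0*-14 + 1*15 + 0*10 + 0*1 = 1
  c_4 = 1*5 + 0*1 + -2*14 + 0*4 + 0*-14 + 2*15 + 0*10 + 0*1 = 7
  c_5 = 0*5 + 0*1 + 0*14 + 1*4 + 0*-14 + 0*15 + 0*10 + 0*1 = 4
  c_6 = 0*5 + 0*1 + 0*14 + 0*4 + -1*-14 + 0*15 + 0*10 + 0*1 = 14
  c_7 = 0*5 + 2*1 + 0*14 + 0*4 + 0*-14 + 1*15 + 0*10 + -4*1 = 13
  c_8 = -2*5 + 2*1 + 0*14 + 0*4 + -2*-14 + 0*15 + 1*10 + -6*1 = 24
Expand coordinatewise in base 5:
  c_1 = 8 = 3·5^0 + 1·5^1
  c_2 = 4 = 4·5^0
  c_3 = 1 = 1·5^0
  c_4 = 7 = 2·5^0 + 1·5^1
  c_5 = 4 = 4·5^0
  c_6 = 14 = 4·5^0 + 2·5^1
  c_7 = 13 = 3·5^0 + 2·5^1
  c_8 = 24 = 4·5^0 + 4·5^1
λ_0 = (3, 4, 1, 2, 4, 4, 3, 4)
λ_1 = (1, 0, 0, 1, 0, 2, 2, 4)

((3, 4, 1, 2, 4, 4, 3, 4), (1, 0, 0, 1, 0, 2, 2, 4))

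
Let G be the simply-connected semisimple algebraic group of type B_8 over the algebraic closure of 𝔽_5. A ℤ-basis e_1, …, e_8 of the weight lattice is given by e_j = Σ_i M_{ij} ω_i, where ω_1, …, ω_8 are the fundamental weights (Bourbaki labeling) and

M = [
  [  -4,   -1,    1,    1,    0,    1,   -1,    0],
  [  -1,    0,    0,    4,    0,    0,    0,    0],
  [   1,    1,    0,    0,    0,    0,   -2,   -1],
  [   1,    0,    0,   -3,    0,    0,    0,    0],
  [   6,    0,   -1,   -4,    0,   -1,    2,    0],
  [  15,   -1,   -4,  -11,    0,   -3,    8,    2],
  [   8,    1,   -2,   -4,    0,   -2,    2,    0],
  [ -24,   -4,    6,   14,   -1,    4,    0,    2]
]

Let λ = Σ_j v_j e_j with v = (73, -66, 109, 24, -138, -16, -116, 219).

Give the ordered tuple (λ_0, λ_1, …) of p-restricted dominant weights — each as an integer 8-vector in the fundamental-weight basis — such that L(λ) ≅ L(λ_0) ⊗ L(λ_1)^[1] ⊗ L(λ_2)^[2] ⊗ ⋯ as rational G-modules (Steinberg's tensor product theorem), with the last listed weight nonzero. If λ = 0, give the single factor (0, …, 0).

In the fundamental-weight basis, λ has coordinates c = M·v (v = (73, -66, 109, 24, -138, -16, -116, 219)):
  c_1 = -4*73 + -1*-66 + 1*109 + 1*24 + 0*-138 + 1*-16 + -1*-116 + 0*219 = 7
  c_2 = -1*73 + 0*-66 + 0*109 + 4*24 + 0*-138 + 0*-16 + 0*-116 + 0*219 = 23
  c_3 = 1*73 + 1*-66 + 0*109 + 0*24 + 0*-138 + 0*-16 + -2*-116 + -1*219 = 20
  c_4 = 1*73 + 0*-66 + 0*109 + -3*24 + 0*-138 + 0*-16 + 0*-116 + 0*219 = 1
  c_5 = 6*73 + 0*-66 + -1*109 + -4*24 + 0*-138 + -1*-16 + 2*-116 + 0*219 = 17
  c_6 = 15*73 + -1*-66 + -4*109 + -11*24 + 0*-138 + -3*-16 + 8*-116 + 2*219 = 19
  c_7 = 8*73 + 1*-66 + -2*109 + -4*24 + 0*-138 + -2*-16 + 2*-116 + 0*219 = 4
  c_8 = -24*73 + -4*-66 + 6*109 + 14*24 + -1*-138 + 4*-16 + 0*-116 + 2*219 = 14
Expand coordinatewise in base 5:
  c_1 = 7 = 2·5^0 + 1·5^1
  c_2 = 23 = 3·5^0 + 4·5^1
  c_3 = 20 = 0·5^0 + 4·5^1
  c_4 = 1 = 1·5^0
  c_5 = 17 = 2·5^0 + 3·5^1
  c_6 = 19 = 4·5^0 + 3·5^1
  c_7 = 4 = 4·5^0
  c_8 = 14 = 4·5^0 + 2·5^1
p-restricted factor λ_0 = (2, 3, 0, 1, 2, 4, 4, 4)
p-restricted factor λ_1 = (1, 4, 4, 0, 3, 3, 0, 2)

((2, 3, 0, 1, 2, 4, 4, 4), (1, 4, 4, 0, 3, 3, 0, 2))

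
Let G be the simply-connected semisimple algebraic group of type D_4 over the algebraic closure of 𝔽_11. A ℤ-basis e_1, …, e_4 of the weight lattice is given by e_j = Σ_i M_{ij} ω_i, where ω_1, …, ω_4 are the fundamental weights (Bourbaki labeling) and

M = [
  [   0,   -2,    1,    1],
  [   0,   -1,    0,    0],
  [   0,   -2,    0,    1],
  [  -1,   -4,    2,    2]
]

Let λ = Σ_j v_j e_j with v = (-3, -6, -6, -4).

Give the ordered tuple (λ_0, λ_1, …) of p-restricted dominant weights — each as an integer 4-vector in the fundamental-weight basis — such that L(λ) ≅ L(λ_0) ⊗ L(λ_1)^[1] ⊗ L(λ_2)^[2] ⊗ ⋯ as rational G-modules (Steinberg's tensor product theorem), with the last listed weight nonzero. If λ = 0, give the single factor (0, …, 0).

Change of basis e → ω: c = M·v where v = (-3, -6, -6, -4):
  c_1 = 0*-3 + -2*-6 + 1*-6 + 1*-4 = 2
  c_2 = 0*-3 + -1*-6 + 0*-6 + 0*-4 = 6
  c_3 = 0*-3 + -2*-6 + 0*-6 + 1*-4 = 8
  c_4 = -1*-3 + -4*-6 + 2*-6 + 2*-4 = 7
Base-11 expansion of each c_i:
  c_1 = 2 = 2·11^0
  c_2 = 6 = 6·11^0
  c_3 = 8 = 8·11^0
  c_4 = 7 = 7·11^0
p-restricted factor λ_0 = (2, 6, 8, 7)

((2, 6, 8, 7),)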